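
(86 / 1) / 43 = 2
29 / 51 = 0.57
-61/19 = -3.21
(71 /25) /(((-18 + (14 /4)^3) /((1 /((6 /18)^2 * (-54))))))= -284 /14925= -0.02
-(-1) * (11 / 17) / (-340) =-11 / 5780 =-0.00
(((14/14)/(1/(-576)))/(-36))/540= 4/135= 0.03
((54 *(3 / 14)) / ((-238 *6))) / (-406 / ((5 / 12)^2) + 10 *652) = -675 / 348313952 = -0.00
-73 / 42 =-1.74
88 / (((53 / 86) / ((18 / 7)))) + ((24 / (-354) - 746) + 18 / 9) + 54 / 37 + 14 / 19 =-5765731236 / 15387967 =-374.69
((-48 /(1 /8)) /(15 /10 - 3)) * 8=2048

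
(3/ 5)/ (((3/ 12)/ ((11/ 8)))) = 33/ 10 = 3.30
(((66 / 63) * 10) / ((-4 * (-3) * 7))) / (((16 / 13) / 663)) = 67.18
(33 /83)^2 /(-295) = -1089 /2032255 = -0.00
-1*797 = -797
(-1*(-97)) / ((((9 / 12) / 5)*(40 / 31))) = 3007 / 6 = 501.17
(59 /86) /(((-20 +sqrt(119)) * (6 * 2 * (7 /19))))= -5605 /507486-1121 * sqrt(119) /2029944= -0.02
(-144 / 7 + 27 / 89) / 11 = -12627 / 6853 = -1.84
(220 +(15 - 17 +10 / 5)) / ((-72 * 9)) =-55 / 162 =-0.34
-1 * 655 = -655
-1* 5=-5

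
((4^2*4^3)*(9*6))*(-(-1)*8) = 442368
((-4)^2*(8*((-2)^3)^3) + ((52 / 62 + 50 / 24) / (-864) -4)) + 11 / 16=-21064860439 / 321408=-65539.32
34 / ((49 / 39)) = 1326 / 49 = 27.06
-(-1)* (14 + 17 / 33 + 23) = 1238 / 33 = 37.52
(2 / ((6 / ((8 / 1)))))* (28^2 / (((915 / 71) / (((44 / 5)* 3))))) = 19593728 / 4575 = 4282.78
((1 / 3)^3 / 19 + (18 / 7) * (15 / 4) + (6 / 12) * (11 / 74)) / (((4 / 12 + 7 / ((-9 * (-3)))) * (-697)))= -5165407 / 219515968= -0.02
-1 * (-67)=67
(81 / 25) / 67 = 81 / 1675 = 0.05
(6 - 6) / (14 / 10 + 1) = 0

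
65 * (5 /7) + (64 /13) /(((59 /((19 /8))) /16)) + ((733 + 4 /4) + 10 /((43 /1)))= 180960925 /230867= 783.83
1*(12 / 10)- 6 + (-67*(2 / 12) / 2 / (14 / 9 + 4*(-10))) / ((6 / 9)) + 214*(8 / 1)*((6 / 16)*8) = 71018823 / 13840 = 5131.42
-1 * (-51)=51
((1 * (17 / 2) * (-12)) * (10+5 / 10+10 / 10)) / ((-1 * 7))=1173 / 7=167.57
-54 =-54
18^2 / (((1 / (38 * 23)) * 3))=94392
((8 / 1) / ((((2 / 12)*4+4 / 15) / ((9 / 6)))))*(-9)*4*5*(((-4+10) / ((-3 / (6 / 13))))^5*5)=20155392000 / 2599051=7754.90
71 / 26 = 2.73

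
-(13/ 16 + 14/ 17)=-1.64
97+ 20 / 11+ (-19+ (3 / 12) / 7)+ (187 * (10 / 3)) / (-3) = -354605 / 2772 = -127.92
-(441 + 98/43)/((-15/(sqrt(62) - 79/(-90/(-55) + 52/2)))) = -16564009/196080 + 19061 *sqrt(62)/645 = 148.22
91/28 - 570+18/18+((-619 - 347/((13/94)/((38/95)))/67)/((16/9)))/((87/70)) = -172302835/202072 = -852.68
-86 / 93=-0.92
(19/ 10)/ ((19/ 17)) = 17/ 10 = 1.70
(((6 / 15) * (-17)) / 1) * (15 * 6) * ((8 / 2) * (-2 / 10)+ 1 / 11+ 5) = -144432 / 55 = -2626.04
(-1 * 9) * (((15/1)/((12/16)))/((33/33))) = -180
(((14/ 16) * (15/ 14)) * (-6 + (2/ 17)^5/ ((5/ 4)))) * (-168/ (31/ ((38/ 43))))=50986911654/ 1892669381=26.94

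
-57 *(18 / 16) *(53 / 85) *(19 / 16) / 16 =-2.97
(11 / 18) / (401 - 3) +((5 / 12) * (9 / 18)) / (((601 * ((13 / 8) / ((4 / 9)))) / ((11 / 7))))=1979923 / 1175418972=0.00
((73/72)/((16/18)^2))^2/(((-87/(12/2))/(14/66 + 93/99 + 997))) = -4739362137/41811968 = -113.35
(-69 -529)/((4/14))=-2093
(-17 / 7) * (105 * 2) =-510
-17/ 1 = -17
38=38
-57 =-57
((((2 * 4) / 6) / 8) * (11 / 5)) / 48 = 11 / 1440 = 0.01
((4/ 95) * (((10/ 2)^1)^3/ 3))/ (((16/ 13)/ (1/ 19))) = 325/ 4332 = 0.08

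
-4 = -4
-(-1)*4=4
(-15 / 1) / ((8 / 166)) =-1245 / 4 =-311.25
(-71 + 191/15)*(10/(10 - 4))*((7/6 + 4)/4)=-13547/108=-125.44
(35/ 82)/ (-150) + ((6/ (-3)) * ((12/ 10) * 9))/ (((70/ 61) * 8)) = -101413/ 43050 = -2.36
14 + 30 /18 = 47 /3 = 15.67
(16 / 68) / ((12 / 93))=31 / 17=1.82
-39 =-39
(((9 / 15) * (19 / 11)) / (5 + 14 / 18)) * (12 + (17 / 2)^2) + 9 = 24.11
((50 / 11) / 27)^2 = 2500 / 88209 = 0.03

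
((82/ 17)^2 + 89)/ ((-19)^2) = 32445/ 104329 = 0.31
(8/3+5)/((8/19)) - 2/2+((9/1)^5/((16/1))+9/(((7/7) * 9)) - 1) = 3707.77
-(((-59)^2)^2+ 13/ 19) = -230229872/ 19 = -12117361.68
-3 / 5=-0.60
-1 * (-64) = 64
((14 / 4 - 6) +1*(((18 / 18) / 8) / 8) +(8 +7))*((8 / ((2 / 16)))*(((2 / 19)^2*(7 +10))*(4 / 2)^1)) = 108936 / 361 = 301.76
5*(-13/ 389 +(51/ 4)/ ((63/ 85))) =2805065/ 32676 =85.84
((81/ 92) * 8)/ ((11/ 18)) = 2916/ 253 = 11.53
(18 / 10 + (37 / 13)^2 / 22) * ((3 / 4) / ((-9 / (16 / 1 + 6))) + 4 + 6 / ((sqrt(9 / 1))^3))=1733201 / 334620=5.18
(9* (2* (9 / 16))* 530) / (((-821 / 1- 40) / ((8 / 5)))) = -2862 / 287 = -9.97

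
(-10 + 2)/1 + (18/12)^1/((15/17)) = -63/10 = -6.30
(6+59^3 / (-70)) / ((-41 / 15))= 14997 / 14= 1071.21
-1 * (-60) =60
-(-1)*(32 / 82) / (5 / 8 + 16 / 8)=128 / 861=0.15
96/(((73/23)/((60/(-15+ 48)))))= 44160/803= 54.99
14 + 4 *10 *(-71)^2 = 201654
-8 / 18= -4 / 9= -0.44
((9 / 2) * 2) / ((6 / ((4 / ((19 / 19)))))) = 6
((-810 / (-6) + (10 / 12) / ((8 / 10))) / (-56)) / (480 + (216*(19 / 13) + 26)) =-0.00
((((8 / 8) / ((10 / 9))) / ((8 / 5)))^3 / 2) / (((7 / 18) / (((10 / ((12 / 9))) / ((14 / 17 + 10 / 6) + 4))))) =5019165 / 18980864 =0.26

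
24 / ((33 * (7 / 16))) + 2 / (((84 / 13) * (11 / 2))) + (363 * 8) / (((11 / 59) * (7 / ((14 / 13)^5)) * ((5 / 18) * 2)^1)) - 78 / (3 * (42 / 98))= 820911021141 / 142947805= 5742.73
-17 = -17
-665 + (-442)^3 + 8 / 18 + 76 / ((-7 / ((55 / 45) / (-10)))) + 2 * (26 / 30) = -9066912697 / 105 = -86351549.50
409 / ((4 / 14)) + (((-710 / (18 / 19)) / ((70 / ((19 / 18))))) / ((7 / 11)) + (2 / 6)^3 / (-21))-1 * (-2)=22476277 / 15876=1415.74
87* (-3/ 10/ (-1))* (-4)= -104.40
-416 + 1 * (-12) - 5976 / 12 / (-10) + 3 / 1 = -1876 / 5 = -375.20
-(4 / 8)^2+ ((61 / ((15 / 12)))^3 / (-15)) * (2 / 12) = -29059193 / 22500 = -1291.52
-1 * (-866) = 866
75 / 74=1.01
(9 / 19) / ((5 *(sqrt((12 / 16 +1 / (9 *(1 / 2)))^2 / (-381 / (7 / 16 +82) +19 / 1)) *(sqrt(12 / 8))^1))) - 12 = -12 +108 *sqrt(150089010) / 4385675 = -11.70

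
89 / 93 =0.96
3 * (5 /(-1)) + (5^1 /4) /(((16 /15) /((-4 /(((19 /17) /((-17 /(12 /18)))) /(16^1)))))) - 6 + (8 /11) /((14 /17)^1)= 4948063 /2926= 1691.07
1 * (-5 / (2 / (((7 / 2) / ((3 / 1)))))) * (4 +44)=-140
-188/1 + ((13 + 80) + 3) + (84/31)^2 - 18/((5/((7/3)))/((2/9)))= -1247248/14415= -86.52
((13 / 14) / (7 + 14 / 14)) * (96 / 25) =78 / 175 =0.45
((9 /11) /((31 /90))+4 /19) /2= 8377 /6479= 1.29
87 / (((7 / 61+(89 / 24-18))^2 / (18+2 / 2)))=3542868288 / 430770025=8.22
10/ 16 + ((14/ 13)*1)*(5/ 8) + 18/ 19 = 4437/ 1976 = 2.25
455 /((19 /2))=910 /19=47.89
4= 4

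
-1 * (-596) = 596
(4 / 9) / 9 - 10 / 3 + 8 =4.72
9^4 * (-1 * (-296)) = 1942056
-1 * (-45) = 45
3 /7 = 0.43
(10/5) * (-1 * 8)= -16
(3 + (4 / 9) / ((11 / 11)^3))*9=31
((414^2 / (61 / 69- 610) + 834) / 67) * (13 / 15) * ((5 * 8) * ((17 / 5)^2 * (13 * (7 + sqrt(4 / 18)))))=232692169424 * sqrt(2) / 16245825 + 1628845185968 / 5415275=321043.22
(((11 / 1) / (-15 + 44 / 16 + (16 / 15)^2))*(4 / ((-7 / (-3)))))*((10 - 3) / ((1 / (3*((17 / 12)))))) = -50.48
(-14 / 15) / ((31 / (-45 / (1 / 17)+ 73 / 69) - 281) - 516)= 737968 / 630204045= 0.00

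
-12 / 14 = -6 / 7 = -0.86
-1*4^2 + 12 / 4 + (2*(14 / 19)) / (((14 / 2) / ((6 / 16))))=-491 / 38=-12.92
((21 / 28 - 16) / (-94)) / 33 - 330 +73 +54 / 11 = -284353 / 1128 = -252.09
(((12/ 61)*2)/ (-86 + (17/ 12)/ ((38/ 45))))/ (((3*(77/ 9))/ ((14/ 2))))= -10944/ 8600207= -0.00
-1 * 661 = -661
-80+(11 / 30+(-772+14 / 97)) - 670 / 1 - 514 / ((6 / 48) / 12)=-148018573 / 2910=-50865.49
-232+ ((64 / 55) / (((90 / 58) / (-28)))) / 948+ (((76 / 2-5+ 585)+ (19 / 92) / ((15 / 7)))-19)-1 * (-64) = 23262877601 / 53964900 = 431.07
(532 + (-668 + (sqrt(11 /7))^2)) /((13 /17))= -15997 /91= -175.79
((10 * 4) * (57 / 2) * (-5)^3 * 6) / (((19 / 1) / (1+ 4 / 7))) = -495000 / 7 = -70714.29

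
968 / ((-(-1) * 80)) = 12.10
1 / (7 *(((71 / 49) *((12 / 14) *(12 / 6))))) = 49 / 852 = 0.06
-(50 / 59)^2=-2500 / 3481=-0.72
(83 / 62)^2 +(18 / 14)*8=12.08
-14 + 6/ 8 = -53/ 4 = -13.25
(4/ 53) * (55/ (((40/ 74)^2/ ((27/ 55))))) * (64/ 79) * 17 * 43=432319248/ 104675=4130.11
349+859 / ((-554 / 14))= 90660 / 277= 327.29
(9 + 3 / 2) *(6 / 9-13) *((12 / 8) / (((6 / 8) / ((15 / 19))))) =-3885 / 19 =-204.47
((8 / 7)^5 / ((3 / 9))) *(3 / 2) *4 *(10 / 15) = 393216 / 16807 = 23.40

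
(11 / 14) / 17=11 / 238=0.05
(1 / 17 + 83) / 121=1412 / 2057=0.69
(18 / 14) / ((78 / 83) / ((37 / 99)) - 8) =-27639 / 117922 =-0.23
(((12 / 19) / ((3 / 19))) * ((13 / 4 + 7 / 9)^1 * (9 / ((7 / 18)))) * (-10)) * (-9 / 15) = 15660 / 7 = 2237.14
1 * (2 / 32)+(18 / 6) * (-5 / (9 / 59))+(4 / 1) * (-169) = -774.27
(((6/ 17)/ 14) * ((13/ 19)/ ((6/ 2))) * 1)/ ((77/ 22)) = 0.00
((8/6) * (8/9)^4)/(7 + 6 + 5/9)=8192/133407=0.06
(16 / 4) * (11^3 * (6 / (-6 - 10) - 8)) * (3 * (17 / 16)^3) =-1314379803 / 8192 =-160446.75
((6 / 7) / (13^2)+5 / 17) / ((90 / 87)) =174493 / 603330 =0.29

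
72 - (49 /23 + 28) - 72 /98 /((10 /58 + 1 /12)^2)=273494115 /8926967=30.64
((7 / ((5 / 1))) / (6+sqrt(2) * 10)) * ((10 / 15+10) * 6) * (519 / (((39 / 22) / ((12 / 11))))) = 1420.75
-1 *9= -9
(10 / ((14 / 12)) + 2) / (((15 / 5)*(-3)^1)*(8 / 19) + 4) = 703 / 14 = 50.21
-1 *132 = -132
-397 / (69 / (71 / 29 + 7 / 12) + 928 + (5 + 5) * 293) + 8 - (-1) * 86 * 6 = 2144943013 / 4094202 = 523.90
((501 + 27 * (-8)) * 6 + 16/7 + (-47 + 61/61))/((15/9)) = 34992/35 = 999.77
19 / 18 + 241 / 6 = 371 / 9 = 41.22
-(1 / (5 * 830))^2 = -1 / 17222500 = -0.00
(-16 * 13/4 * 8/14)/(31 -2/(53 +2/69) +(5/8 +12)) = -6088576/8931209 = -0.68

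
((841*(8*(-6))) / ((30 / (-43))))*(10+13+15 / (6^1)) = 7377252 / 5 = 1475450.40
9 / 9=1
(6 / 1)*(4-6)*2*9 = -216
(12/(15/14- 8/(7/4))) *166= -569.14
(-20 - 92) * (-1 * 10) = 1120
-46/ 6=-7.67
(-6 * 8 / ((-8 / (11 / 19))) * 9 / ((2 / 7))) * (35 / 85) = 14553 / 323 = 45.06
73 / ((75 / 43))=3139 / 75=41.85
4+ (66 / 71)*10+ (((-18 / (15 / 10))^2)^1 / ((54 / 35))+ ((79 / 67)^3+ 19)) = 8153134424 / 64062519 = 127.27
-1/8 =-0.12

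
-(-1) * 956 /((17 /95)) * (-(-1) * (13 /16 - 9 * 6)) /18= -19321955 /1224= -15785.91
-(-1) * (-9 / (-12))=3 / 4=0.75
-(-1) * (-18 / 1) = -18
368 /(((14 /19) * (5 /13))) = 45448 /35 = 1298.51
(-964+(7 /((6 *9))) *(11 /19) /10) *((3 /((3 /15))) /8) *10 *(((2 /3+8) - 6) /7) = -49452815 /7182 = -6885.66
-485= -485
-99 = -99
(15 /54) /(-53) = -5 /954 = -0.01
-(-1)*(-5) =-5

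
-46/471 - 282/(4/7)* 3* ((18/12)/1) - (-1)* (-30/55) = -46036151/20724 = -2221.39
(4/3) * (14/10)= 28/15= 1.87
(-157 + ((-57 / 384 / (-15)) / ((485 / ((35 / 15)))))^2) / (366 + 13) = -1225259550702311 / 2957792163840000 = -0.41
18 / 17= 1.06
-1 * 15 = -15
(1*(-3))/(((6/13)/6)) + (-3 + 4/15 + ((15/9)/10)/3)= -3751/90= -41.68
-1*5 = -5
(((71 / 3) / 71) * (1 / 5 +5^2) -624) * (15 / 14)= -4617 / 7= -659.57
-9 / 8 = -1.12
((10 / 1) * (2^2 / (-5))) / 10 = -4 / 5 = -0.80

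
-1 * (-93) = 93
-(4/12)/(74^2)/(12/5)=-5/197136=-0.00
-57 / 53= -1.08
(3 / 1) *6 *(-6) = -108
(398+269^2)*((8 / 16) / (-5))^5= -72759 / 100000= -0.73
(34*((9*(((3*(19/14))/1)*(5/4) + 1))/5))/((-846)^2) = 5797/11133360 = 0.00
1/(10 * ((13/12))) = 6/65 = 0.09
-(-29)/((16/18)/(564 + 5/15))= 147291/8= 18411.38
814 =814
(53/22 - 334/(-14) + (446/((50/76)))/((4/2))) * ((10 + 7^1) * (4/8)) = 23904057/7700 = 3104.42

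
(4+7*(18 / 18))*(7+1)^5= 360448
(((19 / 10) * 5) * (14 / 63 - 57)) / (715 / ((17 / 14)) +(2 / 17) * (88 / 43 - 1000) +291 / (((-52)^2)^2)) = -25946289346432 / 22676642604153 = -1.14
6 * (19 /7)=114 /7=16.29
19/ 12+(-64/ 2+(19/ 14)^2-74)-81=-53971/ 294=-183.57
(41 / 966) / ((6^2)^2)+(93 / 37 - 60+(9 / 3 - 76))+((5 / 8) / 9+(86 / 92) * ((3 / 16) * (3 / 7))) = -3018824597 / 23160816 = -130.34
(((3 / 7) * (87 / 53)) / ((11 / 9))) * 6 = 14094 / 4081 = 3.45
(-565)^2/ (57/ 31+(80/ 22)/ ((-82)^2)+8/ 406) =1485850166647/ 8652607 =171722.83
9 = 9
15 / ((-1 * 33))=-5 / 11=-0.45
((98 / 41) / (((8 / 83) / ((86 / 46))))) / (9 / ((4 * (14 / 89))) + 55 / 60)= 7345002 / 2411251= 3.05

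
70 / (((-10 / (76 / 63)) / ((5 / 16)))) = -95 / 36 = -2.64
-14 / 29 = -0.48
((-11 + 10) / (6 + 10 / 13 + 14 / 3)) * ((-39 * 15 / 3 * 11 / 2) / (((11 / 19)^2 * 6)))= 46.63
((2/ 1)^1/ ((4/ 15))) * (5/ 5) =15/ 2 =7.50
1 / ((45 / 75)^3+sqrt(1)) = 0.82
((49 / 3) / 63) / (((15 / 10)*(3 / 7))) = 98 / 243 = 0.40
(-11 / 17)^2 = 121 / 289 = 0.42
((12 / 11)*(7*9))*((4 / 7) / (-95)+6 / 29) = 418392 / 30305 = 13.81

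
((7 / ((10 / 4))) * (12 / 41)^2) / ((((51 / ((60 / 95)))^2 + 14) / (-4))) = -14336 / 97640885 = -0.00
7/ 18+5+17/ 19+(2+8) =5569/ 342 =16.28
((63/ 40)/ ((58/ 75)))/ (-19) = -945/ 8816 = -0.11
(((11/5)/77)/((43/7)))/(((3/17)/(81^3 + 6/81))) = 243931453/17415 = 14006.97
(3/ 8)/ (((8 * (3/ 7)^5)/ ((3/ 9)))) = 16807/ 15552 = 1.08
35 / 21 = 5 / 3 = 1.67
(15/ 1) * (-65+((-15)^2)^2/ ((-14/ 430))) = -163272450/ 7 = -23324635.71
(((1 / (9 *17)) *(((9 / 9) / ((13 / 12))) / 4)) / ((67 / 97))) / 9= 97 / 399789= 0.00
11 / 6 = 1.83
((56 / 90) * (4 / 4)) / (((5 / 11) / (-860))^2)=100230592 / 45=2227346.49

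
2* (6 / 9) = 4 / 3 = 1.33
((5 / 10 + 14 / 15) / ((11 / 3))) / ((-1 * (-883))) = 0.00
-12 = -12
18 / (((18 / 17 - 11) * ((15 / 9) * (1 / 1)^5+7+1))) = -918 / 4901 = -0.19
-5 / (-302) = 5 / 302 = 0.02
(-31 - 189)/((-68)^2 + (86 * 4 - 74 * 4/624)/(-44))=-755040/15842773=-0.05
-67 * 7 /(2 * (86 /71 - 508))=33299 /71964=0.46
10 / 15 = 2 / 3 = 0.67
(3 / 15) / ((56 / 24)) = 3 / 35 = 0.09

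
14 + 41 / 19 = 307 / 19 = 16.16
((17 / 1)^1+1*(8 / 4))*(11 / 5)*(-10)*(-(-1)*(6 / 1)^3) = -90288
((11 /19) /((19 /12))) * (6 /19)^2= 4752 /130321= 0.04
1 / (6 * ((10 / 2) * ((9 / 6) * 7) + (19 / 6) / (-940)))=940 / 296081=0.00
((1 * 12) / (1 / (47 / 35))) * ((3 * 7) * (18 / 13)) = 30456 / 65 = 468.55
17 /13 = 1.31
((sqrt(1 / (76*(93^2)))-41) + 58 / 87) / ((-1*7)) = 121 / 21-sqrt(19) / 24738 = 5.76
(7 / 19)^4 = 2401 / 130321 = 0.02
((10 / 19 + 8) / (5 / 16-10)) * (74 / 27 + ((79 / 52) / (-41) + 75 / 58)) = -32025912 / 9104173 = -3.52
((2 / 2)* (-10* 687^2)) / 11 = -4719690 / 11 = -429062.73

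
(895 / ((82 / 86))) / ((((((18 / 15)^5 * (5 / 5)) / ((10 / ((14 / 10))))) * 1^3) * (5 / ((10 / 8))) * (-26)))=-3006640625 / 116049024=-25.91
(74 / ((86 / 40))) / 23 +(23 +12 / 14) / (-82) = 1.21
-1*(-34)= 34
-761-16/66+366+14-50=-14231/33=-431.24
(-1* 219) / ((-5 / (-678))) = -148482 / 5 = -29696.40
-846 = -846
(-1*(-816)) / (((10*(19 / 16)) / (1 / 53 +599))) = 207250944 / 5035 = 41162.05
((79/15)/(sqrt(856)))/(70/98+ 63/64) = 8848 * sqrt(214)/1221405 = 0.11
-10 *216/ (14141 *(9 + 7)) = -0.01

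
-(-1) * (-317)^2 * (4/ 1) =401956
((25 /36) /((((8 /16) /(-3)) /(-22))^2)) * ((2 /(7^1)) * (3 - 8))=-121000 /7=-17285.71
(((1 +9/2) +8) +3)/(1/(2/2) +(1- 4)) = -33/4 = -8.25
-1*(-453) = 453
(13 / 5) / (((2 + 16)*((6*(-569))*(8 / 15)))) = -13 / 163872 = -0.00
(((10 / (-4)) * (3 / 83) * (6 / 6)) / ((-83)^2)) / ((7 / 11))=-165 / 8005018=-0.00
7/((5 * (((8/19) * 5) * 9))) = 133/1800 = 0.07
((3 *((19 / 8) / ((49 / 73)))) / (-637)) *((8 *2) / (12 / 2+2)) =-4161 / 124852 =-0.03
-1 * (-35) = 35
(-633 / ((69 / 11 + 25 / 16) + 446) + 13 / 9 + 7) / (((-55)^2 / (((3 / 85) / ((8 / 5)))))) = 140773 / 2738381250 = 0.00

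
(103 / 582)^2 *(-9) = -10609 / 37636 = -0.28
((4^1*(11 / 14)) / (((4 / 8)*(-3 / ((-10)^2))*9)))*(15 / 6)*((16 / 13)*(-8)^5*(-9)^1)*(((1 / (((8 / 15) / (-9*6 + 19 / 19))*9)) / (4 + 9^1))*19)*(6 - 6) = 0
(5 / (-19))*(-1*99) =495 / 19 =26.05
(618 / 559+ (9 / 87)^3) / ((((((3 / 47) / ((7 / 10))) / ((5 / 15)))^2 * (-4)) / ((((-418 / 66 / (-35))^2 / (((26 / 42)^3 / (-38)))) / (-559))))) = -0.03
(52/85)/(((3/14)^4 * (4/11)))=5493488/6885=797.89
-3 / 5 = -0.60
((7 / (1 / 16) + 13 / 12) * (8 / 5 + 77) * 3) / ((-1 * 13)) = -533301 / 260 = -2051.16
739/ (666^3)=739/ 295408296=0.00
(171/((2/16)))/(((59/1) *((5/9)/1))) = 12312/295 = 41.74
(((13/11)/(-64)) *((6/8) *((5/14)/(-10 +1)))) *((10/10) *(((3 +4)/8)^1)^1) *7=455/135168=0.00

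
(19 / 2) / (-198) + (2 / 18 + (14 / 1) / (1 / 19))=105361 / 396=266.06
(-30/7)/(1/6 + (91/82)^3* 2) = -4962312/3357977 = -1.48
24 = 24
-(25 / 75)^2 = -0.11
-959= -959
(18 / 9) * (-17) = -34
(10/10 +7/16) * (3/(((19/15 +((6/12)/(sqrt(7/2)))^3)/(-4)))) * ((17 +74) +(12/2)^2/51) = -21031206210/16836103 +169424325 * sqrt(14)/33672206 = -1230.35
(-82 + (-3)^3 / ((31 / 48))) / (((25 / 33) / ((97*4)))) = -63408.71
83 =83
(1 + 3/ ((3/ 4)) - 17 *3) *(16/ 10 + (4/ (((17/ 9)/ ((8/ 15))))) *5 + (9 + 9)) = -98716/ 85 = -1161.36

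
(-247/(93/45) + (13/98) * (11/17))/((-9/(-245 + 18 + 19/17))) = -3947582080/1316973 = -2997.47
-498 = -498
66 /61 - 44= -2618 /61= -42.92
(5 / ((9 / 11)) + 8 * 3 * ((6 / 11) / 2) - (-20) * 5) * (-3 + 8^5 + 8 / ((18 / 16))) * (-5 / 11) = -1678178.86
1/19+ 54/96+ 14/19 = 411/304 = 1.35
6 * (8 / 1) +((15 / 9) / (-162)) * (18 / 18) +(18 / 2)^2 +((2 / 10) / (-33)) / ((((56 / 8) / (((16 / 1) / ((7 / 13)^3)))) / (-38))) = 132.36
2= 2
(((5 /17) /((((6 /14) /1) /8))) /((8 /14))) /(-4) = -245 /102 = -2.40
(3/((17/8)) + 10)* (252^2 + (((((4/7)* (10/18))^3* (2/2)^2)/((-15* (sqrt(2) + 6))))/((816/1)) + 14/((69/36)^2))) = 9700* sqrt(2)/11056328199 + 1412945111524960792/1949599205757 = 724736.20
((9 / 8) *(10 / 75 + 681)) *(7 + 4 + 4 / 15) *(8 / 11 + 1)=32806787 / 2200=14912.18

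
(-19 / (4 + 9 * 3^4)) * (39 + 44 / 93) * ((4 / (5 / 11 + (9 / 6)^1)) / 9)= -6137912 / 26381403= -0.23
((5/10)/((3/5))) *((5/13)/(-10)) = -0.03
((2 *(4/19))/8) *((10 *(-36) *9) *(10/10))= -3240/19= -170.53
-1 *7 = -7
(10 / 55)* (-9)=-18 / 11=-1.64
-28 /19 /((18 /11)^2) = -847 /1539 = -0.55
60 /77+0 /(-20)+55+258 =24161 /77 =313.78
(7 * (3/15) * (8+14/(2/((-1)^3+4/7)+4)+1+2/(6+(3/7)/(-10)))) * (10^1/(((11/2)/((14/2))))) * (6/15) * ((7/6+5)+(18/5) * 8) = -1000057856/344025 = -2906.93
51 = 51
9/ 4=2.25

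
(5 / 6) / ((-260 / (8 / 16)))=-1 / 624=-0.00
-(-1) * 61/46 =61/46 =1.33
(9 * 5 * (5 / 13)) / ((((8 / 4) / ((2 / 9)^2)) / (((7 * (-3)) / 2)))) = -175 / 39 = -4.49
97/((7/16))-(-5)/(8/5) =12591/56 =224.84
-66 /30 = -11 /5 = -2.20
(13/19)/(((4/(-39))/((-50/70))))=2535/532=4.77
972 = 972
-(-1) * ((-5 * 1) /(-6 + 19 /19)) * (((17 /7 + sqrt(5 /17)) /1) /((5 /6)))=6 * sqrt(85) /85 + 102 /35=3.57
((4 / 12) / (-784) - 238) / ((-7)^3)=559777 / 806736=0.69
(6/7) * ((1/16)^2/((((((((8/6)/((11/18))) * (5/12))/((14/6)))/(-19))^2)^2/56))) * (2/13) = 4581179456161/28080000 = 163147.42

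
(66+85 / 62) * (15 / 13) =62655 / 806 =77.74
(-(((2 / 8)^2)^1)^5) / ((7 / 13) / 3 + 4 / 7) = -273 / 214958080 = -0.00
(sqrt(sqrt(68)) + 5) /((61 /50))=50 * 17^(1 /4) * sqrt(2) /61 + 250 /61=6.45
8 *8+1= 65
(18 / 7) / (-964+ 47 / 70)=-180 / 67433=-0.00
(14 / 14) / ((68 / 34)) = 1 / 2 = 0.50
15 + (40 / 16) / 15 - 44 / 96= 353 / 24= 14.71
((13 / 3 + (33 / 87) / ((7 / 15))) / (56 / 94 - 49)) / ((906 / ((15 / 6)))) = -73649 / 251048070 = -0.00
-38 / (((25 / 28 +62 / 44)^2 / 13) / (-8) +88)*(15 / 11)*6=-3.54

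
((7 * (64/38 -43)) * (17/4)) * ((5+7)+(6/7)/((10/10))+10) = -533800/19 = -28094.74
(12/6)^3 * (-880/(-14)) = 3520/7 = 502.86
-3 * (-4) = 12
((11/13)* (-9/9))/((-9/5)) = 55/117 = 0.47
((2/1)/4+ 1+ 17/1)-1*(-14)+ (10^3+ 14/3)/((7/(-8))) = -46859/42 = -1115.69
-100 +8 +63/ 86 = -7849/ 86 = -91.27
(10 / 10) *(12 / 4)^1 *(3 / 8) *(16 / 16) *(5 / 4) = 45 / 32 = 1.41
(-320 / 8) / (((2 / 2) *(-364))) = 0.11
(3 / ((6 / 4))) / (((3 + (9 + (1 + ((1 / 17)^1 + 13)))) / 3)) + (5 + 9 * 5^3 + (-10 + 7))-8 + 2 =496705 / 443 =1121.23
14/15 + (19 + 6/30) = 302/15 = 20.13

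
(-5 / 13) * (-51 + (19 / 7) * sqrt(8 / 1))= 255 / 13 - 190 * sqrt(2) / 91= 16.66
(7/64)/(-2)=-7/128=-0.05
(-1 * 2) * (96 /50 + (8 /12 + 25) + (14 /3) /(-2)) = -50.51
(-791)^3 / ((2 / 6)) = -1484741013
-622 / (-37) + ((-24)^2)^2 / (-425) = -12011362 / 15725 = -763.84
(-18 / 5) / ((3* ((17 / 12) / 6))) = -432 / 85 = -5.08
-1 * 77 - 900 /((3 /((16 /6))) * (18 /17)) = -7493 /9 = -832.56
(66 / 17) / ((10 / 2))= 66 / 85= 0.78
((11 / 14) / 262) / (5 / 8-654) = -22 / 4793159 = -0.00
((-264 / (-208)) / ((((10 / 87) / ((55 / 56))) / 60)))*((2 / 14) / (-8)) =-473715 / 40768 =-11.62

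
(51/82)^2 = 2601/6724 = 0.39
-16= -16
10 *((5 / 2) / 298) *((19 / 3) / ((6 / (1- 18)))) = -8075 / 5364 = -1.51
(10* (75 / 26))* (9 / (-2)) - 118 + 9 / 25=-247.45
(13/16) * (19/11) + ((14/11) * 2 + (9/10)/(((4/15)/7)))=4853/176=27.57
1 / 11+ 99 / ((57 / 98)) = 35593 / 209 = 170.30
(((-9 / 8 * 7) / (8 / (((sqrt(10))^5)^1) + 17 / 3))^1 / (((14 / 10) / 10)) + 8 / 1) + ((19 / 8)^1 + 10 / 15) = 50625 * sqrt(10) / 3612428 + 24167105 / 21674568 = 1.16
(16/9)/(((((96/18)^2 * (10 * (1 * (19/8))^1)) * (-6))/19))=-1/120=-0.01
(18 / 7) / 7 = 18 / 49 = 0.37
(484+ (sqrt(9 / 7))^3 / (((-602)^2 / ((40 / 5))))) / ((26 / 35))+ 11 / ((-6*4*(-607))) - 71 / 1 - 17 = 135*sqrt(7) / 8244691+ 106725311 / 189384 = 563.54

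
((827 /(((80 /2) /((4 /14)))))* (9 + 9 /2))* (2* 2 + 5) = 200961 /280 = 717.72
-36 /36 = -1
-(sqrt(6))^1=-sqrt(6)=-2.45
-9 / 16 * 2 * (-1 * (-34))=-153 / 4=-38.25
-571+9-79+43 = -598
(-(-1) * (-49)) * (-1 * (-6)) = -294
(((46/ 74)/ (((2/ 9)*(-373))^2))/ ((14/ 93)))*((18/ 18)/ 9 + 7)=154008/ 36034411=0.00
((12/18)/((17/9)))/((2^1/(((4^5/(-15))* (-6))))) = 6144/85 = 72.28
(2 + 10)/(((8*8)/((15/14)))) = 45/224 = 0.20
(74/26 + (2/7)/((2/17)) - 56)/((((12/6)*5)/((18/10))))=-20772/2275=-9.13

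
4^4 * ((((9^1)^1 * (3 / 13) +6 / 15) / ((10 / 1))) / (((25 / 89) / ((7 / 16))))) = 802424 / 8125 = 98.76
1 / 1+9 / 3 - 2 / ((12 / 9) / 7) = -13 / 2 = -6.50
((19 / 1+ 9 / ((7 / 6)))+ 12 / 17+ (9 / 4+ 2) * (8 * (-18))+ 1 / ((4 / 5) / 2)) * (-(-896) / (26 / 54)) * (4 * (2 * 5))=-9575539200 / 221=-43328231.67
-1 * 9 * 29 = -261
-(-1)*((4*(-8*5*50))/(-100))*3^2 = 720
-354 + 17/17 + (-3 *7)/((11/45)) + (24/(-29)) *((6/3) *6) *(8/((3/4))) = -173804/319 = -544.84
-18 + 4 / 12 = -53 / 3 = -17.67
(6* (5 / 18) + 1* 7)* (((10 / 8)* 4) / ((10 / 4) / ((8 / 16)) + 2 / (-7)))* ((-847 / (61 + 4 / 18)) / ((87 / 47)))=-3293290 / 47937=-68.70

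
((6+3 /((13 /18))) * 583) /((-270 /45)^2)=6413 /39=164.44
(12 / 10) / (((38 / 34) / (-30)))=-612 / 19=-32.21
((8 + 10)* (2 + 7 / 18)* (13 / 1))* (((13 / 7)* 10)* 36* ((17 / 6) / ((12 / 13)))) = 8030035 / 7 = 1147147.86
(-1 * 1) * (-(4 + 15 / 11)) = 5.36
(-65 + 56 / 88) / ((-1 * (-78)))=-0.83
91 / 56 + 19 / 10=141 / 40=3.52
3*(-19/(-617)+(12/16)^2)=17571/9872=1.78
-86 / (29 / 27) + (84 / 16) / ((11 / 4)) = -24933 / 319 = -78.16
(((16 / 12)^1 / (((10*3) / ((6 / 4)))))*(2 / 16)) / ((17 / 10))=0.00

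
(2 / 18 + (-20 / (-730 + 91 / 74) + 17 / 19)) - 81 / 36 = -44881259 / 36887436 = -1.22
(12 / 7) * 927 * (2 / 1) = 22248 / 7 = 3178.29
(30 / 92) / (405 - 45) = 1 / 1104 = 0.00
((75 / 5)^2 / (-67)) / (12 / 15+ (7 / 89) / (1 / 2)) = -33375 / 9514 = -3.51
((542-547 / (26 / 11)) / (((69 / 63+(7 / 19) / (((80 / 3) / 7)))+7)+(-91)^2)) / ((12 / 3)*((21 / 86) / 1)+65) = 0.00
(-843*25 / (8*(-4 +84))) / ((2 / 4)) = -65.86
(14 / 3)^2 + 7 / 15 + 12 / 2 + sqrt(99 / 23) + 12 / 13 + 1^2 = 32.24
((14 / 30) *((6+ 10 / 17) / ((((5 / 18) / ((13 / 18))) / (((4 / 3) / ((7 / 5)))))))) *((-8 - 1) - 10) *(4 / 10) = -221312 / 3825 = -57.86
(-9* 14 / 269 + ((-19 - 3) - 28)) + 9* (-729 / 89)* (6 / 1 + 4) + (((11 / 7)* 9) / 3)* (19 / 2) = -248991949 / 335174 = -742.87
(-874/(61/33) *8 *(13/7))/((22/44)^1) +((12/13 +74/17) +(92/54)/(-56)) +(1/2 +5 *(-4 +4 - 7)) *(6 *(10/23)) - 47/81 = -432171233281/30574908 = -14134.83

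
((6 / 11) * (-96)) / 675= -64 / 825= -0.08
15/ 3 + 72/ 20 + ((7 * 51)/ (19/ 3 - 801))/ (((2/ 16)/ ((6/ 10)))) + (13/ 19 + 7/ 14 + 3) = 150437/ 14155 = 10.63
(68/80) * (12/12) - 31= -603/20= -30.15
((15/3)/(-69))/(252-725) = 0.00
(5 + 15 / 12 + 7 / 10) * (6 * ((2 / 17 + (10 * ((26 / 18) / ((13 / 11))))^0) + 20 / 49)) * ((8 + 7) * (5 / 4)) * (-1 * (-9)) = 71550945 / 6664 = 10736.94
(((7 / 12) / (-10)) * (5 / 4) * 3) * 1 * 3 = -21 / 32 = -0.66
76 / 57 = 1.33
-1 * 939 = -939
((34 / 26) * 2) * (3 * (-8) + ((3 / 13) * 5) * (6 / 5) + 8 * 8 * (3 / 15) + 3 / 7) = -145214 / 5915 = -24.55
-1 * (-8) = 8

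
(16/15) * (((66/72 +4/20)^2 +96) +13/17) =5998313/57375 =104.55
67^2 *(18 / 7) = 80802 / 7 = 11543.14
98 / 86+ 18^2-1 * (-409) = 734.14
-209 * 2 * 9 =-3762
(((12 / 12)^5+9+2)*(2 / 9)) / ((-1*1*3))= -8 / 9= -0.89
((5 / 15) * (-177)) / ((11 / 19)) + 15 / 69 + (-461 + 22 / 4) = -281939 / 506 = -557.19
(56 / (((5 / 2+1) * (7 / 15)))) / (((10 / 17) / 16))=6528 / 7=932.57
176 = 176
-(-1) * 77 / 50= 77 / 50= 1.54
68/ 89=0.76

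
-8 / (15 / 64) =-512 / 15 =-34.13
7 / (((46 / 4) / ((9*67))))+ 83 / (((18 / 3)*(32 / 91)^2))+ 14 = 69654445 / 141312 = 492.91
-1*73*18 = -1314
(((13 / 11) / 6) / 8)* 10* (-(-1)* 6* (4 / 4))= 65 / 44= 1.48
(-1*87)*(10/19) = -870/19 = -45.79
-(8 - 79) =71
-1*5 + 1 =-4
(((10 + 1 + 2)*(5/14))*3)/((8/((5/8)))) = 975/896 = 1.09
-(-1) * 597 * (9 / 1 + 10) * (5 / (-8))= -56715 / 8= -7089.38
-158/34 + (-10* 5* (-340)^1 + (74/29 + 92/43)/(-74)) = 13330476294/784363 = 16995.29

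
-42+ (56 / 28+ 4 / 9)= -356 / 9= -39.56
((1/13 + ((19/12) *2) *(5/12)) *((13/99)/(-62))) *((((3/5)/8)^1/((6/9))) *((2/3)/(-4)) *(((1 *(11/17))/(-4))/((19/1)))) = -1307/2768394240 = -0.00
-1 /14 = -0.07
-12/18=-2/3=-0.67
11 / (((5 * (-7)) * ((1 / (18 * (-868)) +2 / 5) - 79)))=24552 / 6140237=0.00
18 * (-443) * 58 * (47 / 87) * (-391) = 97692132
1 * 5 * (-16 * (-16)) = 1280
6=6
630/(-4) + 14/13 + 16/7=-28053/182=-154.14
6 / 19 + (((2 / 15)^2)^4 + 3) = 161462114239 / 48694921875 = 3.32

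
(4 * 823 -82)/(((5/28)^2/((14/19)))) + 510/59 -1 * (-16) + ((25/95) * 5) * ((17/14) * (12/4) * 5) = 5824299437/78470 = 74223.26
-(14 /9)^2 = -196 /81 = -2.42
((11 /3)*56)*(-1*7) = -4312 /3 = -1437.33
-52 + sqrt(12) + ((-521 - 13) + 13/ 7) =-4089/ 7 + 2*sqrt(3) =-580.68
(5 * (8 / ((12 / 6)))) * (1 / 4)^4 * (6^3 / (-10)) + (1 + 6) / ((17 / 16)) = 1333 / 272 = 4.90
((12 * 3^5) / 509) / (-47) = -2916 / 23923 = -0.12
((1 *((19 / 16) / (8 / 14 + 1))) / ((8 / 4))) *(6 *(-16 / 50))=-0.73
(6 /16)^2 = 9 /64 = 0.14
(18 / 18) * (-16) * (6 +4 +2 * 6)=-352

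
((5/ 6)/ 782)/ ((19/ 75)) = 125/ 29716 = 0.00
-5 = -5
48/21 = 16/7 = 2.29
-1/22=-0.05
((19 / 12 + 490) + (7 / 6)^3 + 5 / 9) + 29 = 112909 / 216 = 522.73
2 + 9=11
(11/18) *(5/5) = 11/18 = 0.61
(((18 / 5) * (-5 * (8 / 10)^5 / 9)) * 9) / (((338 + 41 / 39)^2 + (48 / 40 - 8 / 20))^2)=-0.00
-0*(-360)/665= 0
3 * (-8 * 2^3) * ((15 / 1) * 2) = -5760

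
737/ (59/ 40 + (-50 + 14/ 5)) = -29480/ 1829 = -16.12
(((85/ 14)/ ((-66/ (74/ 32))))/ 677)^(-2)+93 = 100176356743149/ 9891025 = 10128005.62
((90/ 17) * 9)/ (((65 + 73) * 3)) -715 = -279520/ 391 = -714.88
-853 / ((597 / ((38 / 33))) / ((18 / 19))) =-3412 / 2189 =-1.56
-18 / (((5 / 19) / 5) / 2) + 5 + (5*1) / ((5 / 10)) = -669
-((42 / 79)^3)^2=-5489031744 / 243087455521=-0.02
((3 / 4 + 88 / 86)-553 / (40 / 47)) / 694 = -1114563 / 1193680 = -0.93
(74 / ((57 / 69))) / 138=37 / 57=0.65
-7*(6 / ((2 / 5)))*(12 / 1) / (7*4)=-45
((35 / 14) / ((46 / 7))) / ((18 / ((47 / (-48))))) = -1645 / 79488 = -0.02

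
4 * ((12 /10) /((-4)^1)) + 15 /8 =27 /40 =0.68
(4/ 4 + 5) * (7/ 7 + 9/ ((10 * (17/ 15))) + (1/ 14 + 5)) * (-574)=-401964/ 17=-23644.94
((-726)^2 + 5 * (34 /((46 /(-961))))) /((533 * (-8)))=-12041063 /98072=-122.78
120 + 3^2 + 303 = 432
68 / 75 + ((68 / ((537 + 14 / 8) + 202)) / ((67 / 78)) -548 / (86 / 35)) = -142137332246 / 640230225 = -222.01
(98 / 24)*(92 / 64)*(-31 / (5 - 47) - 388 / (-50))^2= 1831258367 / 4320000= 423.90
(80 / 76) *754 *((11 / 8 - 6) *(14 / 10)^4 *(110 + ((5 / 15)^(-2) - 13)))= -3550104194 / 2375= -1494780.71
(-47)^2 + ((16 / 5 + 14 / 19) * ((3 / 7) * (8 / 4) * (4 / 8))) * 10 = 296041 / 133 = 2225.87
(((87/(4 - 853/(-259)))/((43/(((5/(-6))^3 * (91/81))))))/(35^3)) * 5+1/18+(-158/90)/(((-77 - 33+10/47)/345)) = 11548559324/2072506905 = 5.57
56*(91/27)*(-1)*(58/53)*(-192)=18916352/477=39656.92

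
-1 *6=-6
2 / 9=0.22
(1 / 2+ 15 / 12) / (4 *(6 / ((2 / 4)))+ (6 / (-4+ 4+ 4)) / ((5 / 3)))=35 / 978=0.04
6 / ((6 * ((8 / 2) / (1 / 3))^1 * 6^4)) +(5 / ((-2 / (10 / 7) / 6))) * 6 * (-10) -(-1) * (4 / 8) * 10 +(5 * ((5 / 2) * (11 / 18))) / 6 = 140650927 / 108864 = 1291.99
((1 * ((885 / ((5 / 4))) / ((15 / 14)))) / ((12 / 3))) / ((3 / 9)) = 495.60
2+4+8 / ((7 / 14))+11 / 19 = 429 / 19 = 22.58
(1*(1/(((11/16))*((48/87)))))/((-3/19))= -551/33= -16.70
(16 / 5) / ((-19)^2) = 16 / 1805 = 0.01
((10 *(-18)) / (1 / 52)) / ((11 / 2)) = -18720 / 11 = -1701.82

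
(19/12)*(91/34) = 1729/408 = 4.24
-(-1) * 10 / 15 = 2 / 3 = 0.67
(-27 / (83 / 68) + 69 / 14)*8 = -137.54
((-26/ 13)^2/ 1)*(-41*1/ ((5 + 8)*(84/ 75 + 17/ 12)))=-49200/ 9893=-4.97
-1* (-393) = 393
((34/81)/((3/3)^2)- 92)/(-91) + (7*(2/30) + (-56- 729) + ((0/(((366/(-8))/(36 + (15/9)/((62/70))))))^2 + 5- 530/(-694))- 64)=-10765045282/12788685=-841.76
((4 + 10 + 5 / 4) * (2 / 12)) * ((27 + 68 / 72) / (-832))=-30683 / 359424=-0.09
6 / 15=2 / 5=0.40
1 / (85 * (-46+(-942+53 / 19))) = -19 / 1591115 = -0.00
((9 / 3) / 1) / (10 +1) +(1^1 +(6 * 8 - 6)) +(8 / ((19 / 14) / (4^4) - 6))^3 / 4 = 4655952364912268 / 109093470850375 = 42.68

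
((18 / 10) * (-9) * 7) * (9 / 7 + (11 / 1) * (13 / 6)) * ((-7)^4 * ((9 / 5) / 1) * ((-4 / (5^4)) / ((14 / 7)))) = 123106473 / 3125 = 39394.07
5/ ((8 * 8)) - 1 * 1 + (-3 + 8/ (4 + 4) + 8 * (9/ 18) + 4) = 325/ 64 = 5.08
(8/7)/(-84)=-2/147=-0.01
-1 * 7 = -7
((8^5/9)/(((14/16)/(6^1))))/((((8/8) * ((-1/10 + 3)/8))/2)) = 83886080/609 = 137743.97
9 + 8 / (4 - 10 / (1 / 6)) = 62 / 7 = 8.86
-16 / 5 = -3.20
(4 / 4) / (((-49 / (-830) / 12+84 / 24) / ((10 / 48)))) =2075 / 34909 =0.06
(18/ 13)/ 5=18/ 65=0.28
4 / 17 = 0.24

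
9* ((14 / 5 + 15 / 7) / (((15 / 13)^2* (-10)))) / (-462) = 29237 / 4042500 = 0.01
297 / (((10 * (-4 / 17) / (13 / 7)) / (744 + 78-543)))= -65402.58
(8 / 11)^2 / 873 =64 / 105633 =0.00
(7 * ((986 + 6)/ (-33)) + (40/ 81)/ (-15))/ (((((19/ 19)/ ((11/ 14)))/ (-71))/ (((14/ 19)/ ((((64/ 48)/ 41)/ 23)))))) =495586106/ 81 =6118346.99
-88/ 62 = -44/ 31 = -1.42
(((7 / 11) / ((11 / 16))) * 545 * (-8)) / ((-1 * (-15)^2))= 97664 / 5445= 17.94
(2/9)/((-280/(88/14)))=-11/2205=-0.00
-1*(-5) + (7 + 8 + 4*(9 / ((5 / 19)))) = 784 / 5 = 156.80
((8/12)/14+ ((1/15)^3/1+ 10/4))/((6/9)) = 120389/31500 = 3.82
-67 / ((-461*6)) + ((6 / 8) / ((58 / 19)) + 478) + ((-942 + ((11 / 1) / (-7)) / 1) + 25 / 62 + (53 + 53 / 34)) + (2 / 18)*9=-484509659477 / 1183637784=-409.34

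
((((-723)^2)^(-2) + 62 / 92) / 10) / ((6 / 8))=0.09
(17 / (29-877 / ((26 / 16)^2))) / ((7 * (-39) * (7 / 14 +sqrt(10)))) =-34 / 3227301 +68 * sqrt(10) / 3227301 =0.00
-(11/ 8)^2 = -121/ 64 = -1.89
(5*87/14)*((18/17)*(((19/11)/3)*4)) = 99180/1309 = 75.77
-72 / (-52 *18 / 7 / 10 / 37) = 2590 / 13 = 199.23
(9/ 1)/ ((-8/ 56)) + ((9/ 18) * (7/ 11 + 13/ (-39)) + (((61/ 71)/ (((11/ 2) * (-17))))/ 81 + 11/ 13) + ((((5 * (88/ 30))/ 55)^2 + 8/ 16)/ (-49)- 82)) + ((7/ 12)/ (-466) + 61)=-2650139495997041/ 31923486995400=-83.02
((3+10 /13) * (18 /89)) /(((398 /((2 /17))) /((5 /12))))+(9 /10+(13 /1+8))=428599182 /19570655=21.90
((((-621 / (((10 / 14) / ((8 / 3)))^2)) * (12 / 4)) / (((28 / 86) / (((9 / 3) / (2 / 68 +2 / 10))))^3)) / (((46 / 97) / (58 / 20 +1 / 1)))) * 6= -83018353868.79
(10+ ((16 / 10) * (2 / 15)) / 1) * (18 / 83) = 2.21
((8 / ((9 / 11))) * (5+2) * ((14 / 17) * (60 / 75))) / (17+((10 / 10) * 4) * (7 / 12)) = 17248 / 7395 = 2.33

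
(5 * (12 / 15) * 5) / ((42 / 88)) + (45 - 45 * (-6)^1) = 7495 / 21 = 356.90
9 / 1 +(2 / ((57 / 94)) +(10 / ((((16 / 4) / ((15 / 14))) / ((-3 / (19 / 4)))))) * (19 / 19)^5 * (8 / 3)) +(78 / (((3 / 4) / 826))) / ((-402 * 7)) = -607919 / 26733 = -22.74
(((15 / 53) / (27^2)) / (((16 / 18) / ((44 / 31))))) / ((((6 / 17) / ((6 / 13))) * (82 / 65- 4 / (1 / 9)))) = -4675 / 200334276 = -0.00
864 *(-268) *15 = -3473280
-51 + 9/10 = -501/10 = -50.10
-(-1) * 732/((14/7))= 366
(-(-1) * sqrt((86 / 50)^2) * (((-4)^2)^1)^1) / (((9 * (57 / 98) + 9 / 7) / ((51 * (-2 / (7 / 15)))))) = -327488 / 355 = -922.50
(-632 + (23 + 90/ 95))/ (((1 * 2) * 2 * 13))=-11553/ 988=-11.69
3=3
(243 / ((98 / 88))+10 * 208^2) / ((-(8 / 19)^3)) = -36369936667 / 6272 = -5798778.17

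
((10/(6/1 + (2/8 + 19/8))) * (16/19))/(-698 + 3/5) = -6400/4571457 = -0.00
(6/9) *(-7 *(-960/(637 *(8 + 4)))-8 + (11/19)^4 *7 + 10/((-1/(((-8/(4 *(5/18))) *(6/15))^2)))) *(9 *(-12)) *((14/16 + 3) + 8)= 1191118599207/15604225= 76333.08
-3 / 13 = -0.23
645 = 645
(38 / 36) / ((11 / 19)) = 361 / 198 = 1.82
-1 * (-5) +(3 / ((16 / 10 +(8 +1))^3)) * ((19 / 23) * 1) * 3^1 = 17142230 / 3424171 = 5.01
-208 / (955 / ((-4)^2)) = -3328 / 955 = -3.48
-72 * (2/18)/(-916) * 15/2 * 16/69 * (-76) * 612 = -3720960/5267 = -706.47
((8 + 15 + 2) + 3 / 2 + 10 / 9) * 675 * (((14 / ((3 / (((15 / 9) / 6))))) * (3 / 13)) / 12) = 434875 / 936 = 464.61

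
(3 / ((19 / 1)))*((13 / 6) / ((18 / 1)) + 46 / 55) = 5683 / 37620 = 0.15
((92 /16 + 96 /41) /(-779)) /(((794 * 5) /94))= -62369 /253595660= -0.00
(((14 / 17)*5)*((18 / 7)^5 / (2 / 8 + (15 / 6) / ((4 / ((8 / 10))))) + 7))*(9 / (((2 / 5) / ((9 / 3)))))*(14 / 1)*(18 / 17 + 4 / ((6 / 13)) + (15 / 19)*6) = 339391295100 / 38437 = 8829807.09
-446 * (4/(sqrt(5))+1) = -1784 * sqrt(5)/5 - 446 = -1243.83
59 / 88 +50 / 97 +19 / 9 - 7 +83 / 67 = -12683567 / 5147208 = -2.46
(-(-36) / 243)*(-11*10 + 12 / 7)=-3032 / 189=-16.04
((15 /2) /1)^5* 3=2278125 /32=71191.41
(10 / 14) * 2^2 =20 / 7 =2.86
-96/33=-32/11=-2.91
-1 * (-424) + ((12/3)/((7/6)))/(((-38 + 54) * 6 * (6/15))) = 23749/56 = 424.09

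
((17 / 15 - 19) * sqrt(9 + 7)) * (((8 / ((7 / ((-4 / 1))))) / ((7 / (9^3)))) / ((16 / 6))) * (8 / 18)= 1389312 / 245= 5670.66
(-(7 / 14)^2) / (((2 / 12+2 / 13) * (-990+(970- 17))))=39 / 1850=0.02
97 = 97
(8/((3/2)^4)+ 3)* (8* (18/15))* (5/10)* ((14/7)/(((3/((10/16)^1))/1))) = 742/81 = 9.16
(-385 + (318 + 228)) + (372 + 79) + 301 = 913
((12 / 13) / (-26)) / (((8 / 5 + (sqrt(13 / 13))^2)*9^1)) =-10 / 6591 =-0.00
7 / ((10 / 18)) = 63 / 5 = 12.60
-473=-473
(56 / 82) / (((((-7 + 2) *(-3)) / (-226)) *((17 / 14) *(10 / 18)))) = -265776 / 17425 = -15.25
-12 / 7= -1.71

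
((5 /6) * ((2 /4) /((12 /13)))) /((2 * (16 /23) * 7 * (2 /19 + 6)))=28405 /3741696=0.01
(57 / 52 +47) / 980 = 2501 / 50960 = 0.05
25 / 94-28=-2607 / 94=-27.73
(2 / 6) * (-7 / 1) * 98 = -686 / 3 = -228.67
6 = 6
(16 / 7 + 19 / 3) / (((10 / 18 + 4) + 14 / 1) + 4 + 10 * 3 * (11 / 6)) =543 / 4886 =0.11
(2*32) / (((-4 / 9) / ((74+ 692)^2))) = -84492864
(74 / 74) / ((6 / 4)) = 2 / 3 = 0.67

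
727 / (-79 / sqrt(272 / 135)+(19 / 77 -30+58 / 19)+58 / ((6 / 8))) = -168053212404 * sqrt(255) / 35409440593 -2441398244208 / 35409440593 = -144.74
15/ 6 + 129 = 263/ 2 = 131.50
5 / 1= 5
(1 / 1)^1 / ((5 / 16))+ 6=46 / 5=9.20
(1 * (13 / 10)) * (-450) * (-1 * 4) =2340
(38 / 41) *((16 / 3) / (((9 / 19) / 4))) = 46208 / 1107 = 41.74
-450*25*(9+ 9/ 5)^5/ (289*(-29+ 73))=-129993.24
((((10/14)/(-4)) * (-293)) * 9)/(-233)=-2.02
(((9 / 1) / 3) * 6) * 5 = 90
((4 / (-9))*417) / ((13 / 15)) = -2780 / 13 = -213.85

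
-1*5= -5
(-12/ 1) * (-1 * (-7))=-84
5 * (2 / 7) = 10 / 7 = 1.43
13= 13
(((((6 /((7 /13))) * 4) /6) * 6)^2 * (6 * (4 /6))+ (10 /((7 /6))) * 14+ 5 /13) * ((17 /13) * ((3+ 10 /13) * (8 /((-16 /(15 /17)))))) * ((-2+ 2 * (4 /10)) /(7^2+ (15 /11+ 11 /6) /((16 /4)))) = 12209249448 /28883959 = 422.70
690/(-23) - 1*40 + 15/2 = -125/2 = -62.50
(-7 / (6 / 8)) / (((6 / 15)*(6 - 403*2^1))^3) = 7 / 24576000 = 0.00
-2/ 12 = -1/ 6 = -0.17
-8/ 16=-1/ 2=-0.50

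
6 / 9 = 2 / 3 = 0.67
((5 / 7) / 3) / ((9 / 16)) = 80 / 189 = 0.42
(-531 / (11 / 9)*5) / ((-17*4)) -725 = -518405 / 748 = -693.05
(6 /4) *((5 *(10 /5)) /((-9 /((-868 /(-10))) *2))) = -217 /3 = -72.33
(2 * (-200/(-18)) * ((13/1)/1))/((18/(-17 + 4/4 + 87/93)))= -607100/2511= -241.78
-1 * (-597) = 597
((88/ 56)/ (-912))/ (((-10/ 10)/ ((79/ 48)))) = 869/ 306432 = 0.00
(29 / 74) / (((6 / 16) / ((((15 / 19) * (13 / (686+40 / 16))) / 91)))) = 1160 / 6776217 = 0.00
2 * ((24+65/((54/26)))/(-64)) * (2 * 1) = -1493/432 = -3.46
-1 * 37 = -37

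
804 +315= 1119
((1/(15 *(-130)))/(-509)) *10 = 1/99255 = 0.00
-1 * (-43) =43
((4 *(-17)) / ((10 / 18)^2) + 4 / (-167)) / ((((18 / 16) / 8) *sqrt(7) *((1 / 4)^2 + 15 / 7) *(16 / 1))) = -58875904 *sqrt(7) / 9281025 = -16.78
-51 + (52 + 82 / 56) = 69 / 28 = 2.46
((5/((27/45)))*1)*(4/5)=20/3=6.67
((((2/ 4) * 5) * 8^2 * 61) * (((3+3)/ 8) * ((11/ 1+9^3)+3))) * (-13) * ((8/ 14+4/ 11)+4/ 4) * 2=-21069756240/ 77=-273633197.92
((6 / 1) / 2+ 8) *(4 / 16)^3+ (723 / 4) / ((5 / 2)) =23191 / 320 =72.47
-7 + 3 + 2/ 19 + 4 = 2/ 19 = 0.11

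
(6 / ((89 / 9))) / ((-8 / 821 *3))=-7389 / 356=-20.76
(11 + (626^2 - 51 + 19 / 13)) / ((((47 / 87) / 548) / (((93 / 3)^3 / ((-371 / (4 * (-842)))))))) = 24367236701163413856 / 226681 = 107495717334771.83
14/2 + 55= 62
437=437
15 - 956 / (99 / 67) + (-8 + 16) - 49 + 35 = -63161 / 99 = -637.99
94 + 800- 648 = 246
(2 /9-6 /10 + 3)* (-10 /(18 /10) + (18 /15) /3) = -27376 /2025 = -13.52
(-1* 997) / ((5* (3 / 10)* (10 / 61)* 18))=-60817 / 270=-225.25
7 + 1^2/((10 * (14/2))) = 491/70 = 7.01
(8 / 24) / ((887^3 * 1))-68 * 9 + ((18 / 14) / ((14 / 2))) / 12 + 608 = -1635095593133 / 410344092564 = -3.98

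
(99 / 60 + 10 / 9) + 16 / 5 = 1073 / 180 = 5.96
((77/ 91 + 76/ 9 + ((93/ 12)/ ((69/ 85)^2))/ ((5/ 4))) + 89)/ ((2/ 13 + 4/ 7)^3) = 11709044165/ 41477832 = 282.30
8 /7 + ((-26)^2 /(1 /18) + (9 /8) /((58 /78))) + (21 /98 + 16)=19791477 /1624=12186.87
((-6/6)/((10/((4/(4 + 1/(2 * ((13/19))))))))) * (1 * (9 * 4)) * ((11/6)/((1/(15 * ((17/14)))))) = -29172/287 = -101.64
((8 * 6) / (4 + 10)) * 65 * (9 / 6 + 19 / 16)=8385 / 14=598.93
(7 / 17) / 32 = 7 / 544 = 0.01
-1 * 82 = -82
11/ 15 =0.73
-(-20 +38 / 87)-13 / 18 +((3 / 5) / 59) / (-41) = 118952759 / 6313590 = 18.84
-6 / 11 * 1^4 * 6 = -36 / 11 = -3.27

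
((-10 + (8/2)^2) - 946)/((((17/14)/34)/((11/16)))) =-18095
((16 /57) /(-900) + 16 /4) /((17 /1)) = 51296 /218025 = 0.24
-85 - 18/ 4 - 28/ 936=-10475/ 117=-89.53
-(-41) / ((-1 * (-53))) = 41 / 53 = 0.77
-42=-42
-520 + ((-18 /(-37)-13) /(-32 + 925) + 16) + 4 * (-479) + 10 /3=-2416.68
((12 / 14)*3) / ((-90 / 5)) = -1 / 7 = -0.14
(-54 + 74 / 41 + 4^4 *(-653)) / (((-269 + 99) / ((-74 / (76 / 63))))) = -3995350317 / 66215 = -60339.05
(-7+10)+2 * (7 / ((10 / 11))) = 92 / 5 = 18.40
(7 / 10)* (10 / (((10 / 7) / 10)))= 49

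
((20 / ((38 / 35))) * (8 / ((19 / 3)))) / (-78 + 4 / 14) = -3675 / 12274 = -0.30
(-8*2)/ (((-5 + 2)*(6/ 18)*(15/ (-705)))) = -752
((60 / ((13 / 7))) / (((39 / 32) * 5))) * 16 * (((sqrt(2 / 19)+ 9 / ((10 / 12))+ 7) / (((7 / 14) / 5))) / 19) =143360 * sqrt(38) / 61009+ 2551808 / 3211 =809.19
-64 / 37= -1.73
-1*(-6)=6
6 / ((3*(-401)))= -2 / 401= -0.00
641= 641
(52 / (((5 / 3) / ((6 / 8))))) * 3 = 70.20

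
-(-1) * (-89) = -89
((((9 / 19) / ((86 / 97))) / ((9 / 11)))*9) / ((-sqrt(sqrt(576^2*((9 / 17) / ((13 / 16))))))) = -1067*221^(1 / 4)*sqrt(3) / 26144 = -0.27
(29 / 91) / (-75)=-29 / 6825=-0.00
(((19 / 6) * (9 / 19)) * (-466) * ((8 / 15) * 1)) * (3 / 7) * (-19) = 106248 / 35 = 3035.66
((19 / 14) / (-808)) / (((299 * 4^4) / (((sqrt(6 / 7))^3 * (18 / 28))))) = -513 * sqrt(42) / 296991944704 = -0.00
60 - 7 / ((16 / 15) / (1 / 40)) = 7659 / 128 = 59.84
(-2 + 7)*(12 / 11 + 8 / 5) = 148 / 11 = 13.45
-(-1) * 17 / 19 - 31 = -572 / 19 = -30.11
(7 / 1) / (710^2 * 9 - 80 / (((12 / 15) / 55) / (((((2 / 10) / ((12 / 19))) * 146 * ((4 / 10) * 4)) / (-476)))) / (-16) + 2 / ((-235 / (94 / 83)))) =4148340 / 2688626014013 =0.00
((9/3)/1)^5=243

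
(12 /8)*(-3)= -9 /2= -4.50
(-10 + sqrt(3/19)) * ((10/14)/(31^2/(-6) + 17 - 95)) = 300/10003 - 30 * sqrt(57)/190057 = 0.03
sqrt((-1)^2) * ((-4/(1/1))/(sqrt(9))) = -4/3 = -1.33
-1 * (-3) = 3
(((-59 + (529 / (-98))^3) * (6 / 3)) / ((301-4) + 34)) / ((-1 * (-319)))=-203566217 / 49689761044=-0.00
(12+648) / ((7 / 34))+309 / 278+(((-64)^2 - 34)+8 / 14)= 14146247 / 1946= 7269.40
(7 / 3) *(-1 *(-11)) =77 / 3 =25.67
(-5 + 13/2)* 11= 33/2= 16.50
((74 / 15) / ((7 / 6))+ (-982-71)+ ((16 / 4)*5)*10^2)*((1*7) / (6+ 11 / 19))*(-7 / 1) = -4427969 / 625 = -7084.75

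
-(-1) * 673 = 673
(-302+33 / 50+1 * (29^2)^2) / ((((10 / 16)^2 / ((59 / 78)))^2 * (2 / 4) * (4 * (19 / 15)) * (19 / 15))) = 31500751314688 / 38130625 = 826127.33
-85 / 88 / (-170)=1 / 176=0.01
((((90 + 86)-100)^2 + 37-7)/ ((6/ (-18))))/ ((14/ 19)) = -23638.71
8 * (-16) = -128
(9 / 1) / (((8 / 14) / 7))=441 / 4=110.25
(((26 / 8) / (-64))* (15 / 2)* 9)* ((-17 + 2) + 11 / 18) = 50505 / 1024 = 49.32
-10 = -10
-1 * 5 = -5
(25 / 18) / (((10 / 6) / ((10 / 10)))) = 5 / 6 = 0.83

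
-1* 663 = -663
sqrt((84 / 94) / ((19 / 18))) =6 * sqrt(18753) / 893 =0.92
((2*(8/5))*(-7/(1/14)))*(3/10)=-2352/25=-94.08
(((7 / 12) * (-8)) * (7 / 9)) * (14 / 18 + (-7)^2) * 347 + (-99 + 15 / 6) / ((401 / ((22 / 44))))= -24436486451 / 389772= -62694.31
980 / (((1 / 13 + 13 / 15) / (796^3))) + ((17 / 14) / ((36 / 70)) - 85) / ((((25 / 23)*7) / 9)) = 48191438995807 / 92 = 523819989084.86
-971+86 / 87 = -84391 / 87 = -970.01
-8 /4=-2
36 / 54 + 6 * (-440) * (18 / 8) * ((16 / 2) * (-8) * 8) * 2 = 18247682 / 3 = 6082560.67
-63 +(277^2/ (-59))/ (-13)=28408/ 767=37.04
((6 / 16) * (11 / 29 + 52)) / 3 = 1519 / 232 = 6.55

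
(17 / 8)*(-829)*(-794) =5594921 / 4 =1398730.25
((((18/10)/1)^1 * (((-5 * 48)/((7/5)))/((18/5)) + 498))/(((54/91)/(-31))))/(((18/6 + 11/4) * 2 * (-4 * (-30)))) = -1905787/62100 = -30.69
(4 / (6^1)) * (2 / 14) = 2 / 21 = 0.10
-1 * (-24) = 24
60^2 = 3600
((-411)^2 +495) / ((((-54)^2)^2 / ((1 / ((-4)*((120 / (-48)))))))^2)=2353 / 100419390748800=0.00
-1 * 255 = -255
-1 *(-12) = 12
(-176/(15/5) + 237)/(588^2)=535/1037232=0.00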